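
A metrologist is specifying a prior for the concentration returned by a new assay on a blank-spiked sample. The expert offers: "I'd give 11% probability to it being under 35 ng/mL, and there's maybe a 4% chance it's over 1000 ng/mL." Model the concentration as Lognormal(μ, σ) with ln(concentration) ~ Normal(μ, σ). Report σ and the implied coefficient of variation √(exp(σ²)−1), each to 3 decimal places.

σ ≈ 1.126, CV ≈ 1.598

If T ~ Lognormal(μ,σ) then ln T ~ Normal(μ,σ), so the p-quantile of ln T is μ + z_p·σ.
ln(35) = 3.555 and ln(1000) = 6.908; z_{0.11} = -1.227, z_{0.96} = 1.751.
σ = (6.908 − 3.555)/(1.751 − (-1.227)) = 1.126.
μ = 3.555 − (-1.227)·1.126 = 4.936.
CV = √(exp(σ²)−1) = √(exp(1.2679)−1) = 1.598.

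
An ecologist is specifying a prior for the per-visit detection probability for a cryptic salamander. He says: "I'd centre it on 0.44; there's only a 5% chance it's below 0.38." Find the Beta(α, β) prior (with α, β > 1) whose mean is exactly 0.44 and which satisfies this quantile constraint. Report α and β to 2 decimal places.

α ≈ 80.08, β ≈ 101.93

With mean 0.44 fixed, write α = 0.44s, β = 0.56s where s = α+β.
Need P(θ < 0.38) = 0.05 under Beta(0.44s, 0.56s). Normal approximation: (q−m)/√(m(1−m)/s) ≈ z_{0.05} = -1.64, so s ≈ 0.44·0.56·(-1.64)²/(0.38−0.44)² = 185.2.
At s = 185.2: P(θ<0.38) ≈ 0.049. Adjusting to match 0.05 gives s ≈ 182.01.
So α = 0.44·182.01 ≈ 80.08, β = 0.56·182.01 ≈ 101.93.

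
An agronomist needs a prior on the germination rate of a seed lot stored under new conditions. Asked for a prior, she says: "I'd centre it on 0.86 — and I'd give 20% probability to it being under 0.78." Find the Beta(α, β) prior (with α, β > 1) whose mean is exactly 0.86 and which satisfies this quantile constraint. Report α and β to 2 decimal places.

With mean 0.86 fixed, write α = 0.86s, β = 0.14s where s = α+β.
Need P(θ < 0.78) = 0.2 under Beta(0.86s, 0.14s). Normal approximation: (q−m)/√(m(1−m)/s) ≈ z_{0.2} = -0.842, so s ≈ 0.86·0.14·(-0.842)²/(0.78−0.86)² = 13.3.
At s = 13.3: P(θ<0.78) ≈ 0.180. Adjusting to match 0.2 gives s ≈ 9.94.
So α = 0.86·9.94 ≈ 8.55, β = 0.14·9.94 ≈ 1.39.

α ≈ 8.55, β ≈ 1.39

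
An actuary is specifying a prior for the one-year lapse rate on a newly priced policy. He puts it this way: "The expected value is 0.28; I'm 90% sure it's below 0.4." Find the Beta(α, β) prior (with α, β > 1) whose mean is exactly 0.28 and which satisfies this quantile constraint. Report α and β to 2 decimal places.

With mean 0.28 fixed, write α = 0.28s, β = 0.72s where s = α+β.
Need P(θ < 0.4) = 0.9 under Beta(0.28s, 0.72s). Normal approximation: (q−m)/√(m(1−m)/s) ≈ z_{0.9} = 1.28, so s ≈ 0.28·0.72·(1.28)²/(0.4−0.28)² = 23.0.
At s = 23.0: P(θ<0.4) ≈ 0.895. Adjusting to match 0.9 gives s ≈ 24.04.
So α = 0.28·24.04 ≈ 6.73, β = 0.72·24.04 ≈ 17.31.

α ≈ 6.73, β ≈ 17.31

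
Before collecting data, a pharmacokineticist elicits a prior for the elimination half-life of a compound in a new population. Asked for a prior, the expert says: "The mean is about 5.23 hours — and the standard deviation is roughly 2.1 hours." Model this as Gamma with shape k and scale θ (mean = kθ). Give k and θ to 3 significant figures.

For Gamma(k, scale θ): mean = kθ, variance = kθ², so CV = 1/√k.
CV = SD/mean = 2.1/5.23 = 0.4015, hence k = 1/CV² = 6.2.
Then θ = mean/k = 5.23/6.2 = 0.843.

k ≈ 6.2, θ ≈ 0.843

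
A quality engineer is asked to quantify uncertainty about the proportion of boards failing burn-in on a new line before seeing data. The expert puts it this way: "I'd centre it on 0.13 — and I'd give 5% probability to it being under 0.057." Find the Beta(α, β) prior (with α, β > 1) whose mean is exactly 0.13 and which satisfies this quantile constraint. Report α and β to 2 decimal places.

With mean 0.13 fixed, write α = 0.13s, β = 0.87s where s = α+β.
Need P(θ < 0.057) = 0.05 under Beta(0.13s, 0.87s). Normal approximation: (q−m)/√(m(1−m)/s) ≈ z_{0.05} = -1.64, so s ≈ 0.13·0.87·(-1.64)²/(0.057−0.13)² = 57.4.
At s = 57.4: P(θ<0.057) ≈ 0.025. Adjusting to match 0.05 gives s ≈ 42.39.
So α = 0.13·42.39 ≈ 5.51, β = 0.87·42.39 ≈ 36.88.

α ≈ 5.51, β ≈ 36.88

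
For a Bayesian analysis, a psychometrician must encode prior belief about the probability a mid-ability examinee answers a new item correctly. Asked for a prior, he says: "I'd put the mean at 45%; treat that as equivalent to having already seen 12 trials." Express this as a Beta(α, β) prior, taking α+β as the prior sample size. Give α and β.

Under the effective-sample-size interpretation, Beta(α, β) has prior mean α/(α+β) and prior sample size α+β.
So α+β = 12 and α/(α+β) = 0.45, giving α = 0.45·12 = 5.4 and β = 12 − 5.4 = 6.6.

α = 5.4, β = 6.6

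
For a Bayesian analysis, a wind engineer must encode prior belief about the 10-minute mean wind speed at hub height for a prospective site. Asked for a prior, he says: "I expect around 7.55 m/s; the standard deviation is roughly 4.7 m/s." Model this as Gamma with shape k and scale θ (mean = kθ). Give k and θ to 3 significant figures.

k ≈ 2.58, θ ≈ 2.93

For Gamma(k, scale θ): mean = kθ, variance = kθ², so CV = 1/√k.
CV = SD/mean = 4.7/7.55 = 0.6225, hence k = 1/CV² = 2.58.
Then θ = mean/k = 7.55/2.58 = 2.93.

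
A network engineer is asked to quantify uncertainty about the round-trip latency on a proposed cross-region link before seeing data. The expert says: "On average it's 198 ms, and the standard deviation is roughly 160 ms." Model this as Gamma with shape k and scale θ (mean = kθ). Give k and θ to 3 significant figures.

k ≈ 1.53, θ ≈ 129

For Gamma(k, scale θ): mean = kθ, variance = kθ², so CV = 1/√k.
CV = SD/mean = 160/198 = 0.8081, hence k = 1/CV² = 1.53.
Then θ = mean/k = 198/1.53 = 129.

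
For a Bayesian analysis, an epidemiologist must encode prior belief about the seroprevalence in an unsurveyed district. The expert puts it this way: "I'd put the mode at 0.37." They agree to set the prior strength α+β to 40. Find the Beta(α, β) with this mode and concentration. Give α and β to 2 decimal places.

α = 15.06, β = 24.94

For α,β > 1 the Beta mode is (α−1)/(α+β−2). With α+β = 40, the mode is (α−1)/38.
Set (α−1)/38 = 0.37 → α = 1 + 0.37·38 = 15.06.
β = 40 − α = 24.94.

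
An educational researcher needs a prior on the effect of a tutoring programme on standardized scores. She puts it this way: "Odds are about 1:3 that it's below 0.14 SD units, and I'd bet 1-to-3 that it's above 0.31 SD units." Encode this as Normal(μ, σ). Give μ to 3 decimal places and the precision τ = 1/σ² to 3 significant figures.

μ = 0.225, τ = 63

The p-quantile of Normal(μ,σ) is μ + z_p·σ, with z_{0.25} = -0.6745 and z_{0.75} = 0.6745.
Eliminate σ: μ = (z₂·x₁ − z₁·x₂)/(z₂ − z₁) = (0.6745·0.14 − (-0.6745)·0.31)/1.349 = 0.225.
Then σ = (x₂ − x₁)/(z₂ − z₁) = (0.31 − 0.14)/1.349 = 0.126.
Precision τ = 1/σ² = 1/0.126² = 63.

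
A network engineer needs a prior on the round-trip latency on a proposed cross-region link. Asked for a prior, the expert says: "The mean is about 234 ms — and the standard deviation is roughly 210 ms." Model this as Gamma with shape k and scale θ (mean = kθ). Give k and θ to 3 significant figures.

k ≈ 1.24, θ ≈ 188

For Gamma(k, scale θ): mean = kθ, variance = kθ², so CV = 1/√k.
CV = SD/mean = 210/234 = 0.8974, hence k = 1/CV² = 1.24.
Then θ = mean/k = 234/1.24 = 188.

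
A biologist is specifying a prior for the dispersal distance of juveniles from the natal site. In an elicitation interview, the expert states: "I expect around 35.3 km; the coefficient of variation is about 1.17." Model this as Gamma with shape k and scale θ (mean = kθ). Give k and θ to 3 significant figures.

k ≈ 0.731, θ ≈ 48.3

For Gamma(k, scale θ): mean = kθ, variance = kθ², so CV = 1/√k.
CV = 1.17, hence k = 1/CV² = 0.731.
Then θ = mean/k = 35.3/0.731 = 48.3.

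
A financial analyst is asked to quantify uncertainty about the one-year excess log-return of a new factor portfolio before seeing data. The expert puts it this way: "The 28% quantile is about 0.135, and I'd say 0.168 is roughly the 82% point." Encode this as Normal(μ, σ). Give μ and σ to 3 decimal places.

The p-quantile of Normal(μ,σ) is μ + z_p·σ, with z_{0.28} = -0.5828 and z_{0.82} = 0.9154.
Eliminate σ: μ = (z₂·x₁ − z₁·x₂)/(z₂ − z₁) = (0.9154·0.135 − (-0.5828)·0.168)/1.498 = 0.148.
Then σ = (x₂ − x₁)/(z₂ − z₁) = (0.168 − 0.135)/1.498 = 0.022.

μ = 0.148, σ = 0.022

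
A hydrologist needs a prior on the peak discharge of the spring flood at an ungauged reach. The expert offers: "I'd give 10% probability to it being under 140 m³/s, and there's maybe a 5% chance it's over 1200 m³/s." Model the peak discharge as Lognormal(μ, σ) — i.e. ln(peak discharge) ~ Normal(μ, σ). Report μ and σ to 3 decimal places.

μ ≈ 5.882, σ ≈ 0.734

If T ~ Lognormal(μ,σ) then ln T ~ Normal(μ,σ), so the p-quantile of ln T is μ + z_p·σ.
ln(140) = 4.942 and ln(1200) = 7.09; z_{0.1} = -1.282, z_{0.95} = 1.645.
σ = (7.09 − 4.942)/(1.645 − (-1.282)) = 0.734.
μ = 4.942 − (-1.282)·0.734 = 5.882.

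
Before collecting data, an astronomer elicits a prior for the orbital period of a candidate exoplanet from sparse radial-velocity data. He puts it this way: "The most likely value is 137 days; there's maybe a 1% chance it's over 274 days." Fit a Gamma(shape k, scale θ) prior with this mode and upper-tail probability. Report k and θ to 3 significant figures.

k ≈ 11.2, θ ≈ 13.4

Gamma(k,θ) with k>1 has mode (k−1)θ, so θ = 137/(k−1).
Need P(X < 274) = 0.99 with θ tied to k this way. Start at k = 2, θ = 137: P(X<274) ≈ 0.594.
Too low — raise k to concentrate. Iterating converges to k ≈ 11.2.
Then θ = 137/(11.2−1) ≈ 13.4.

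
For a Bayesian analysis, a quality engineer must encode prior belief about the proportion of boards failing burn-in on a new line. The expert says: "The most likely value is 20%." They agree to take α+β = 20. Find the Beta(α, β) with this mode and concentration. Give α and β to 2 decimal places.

α = 4.60, β = 15.40

For α,β > 1 the Beta mode is (α−1)/(α+β−2). With α+β = 20, the mode is (α−1)/18.
Set (α−1)/18 = 0.2 → α = 1 + 0.2·18 = 4.60.
β = 20 − α = 15.40.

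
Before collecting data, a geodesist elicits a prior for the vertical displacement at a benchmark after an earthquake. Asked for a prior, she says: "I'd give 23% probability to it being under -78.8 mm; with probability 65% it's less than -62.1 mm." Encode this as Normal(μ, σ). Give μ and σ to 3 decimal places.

μ = -67.824, σ = 14.855

The p-quantile of Normal(μ,σ) is μ + z_p·σ, with z_{0.23} = -0.7388 and z_{0.65} = 0.3853.
Eliminate σ: μ = (z₂·x₁ − z₁·x₂)/(z₂ − z₁) = (0.3853·-78.8 − (-0.7388)·-62.1)/1.124 = -67.824.
Then σ = (x₂ − x₁)/(z₂ − z₁) = (-62.1 − -78.8)/1.124 = 14.855.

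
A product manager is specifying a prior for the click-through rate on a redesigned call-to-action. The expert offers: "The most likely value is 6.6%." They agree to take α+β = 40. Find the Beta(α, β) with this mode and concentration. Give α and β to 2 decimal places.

α = 3.51, β = 36.49

For α,β > 1 the Beta mode is (α−1)/(α+β−2). With α+β = 40, the mode is (α−1)/38.
Set (α−1)/38 = 0.066 → α = 1 + 0.066·38 = 3.51.
β = 40 − α = 36.49.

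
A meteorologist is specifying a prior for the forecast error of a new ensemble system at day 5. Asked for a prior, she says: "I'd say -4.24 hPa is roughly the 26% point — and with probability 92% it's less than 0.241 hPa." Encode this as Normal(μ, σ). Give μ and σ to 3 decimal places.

μ = -2.833, σ = 2.188

The p-quantile of Normal(μ,σ) is μ + z_p·σ, with z_{0.26} = -0.6433 and z_{0.92} = 1.405.
Eliminate σ: μ = (z₂·x₁ − z₁·x₂)/(z₂ − z₁) = (1.405·-4.24 − (-0.6433)·0.241)/2.048 = -2.833.
Then σ = (x₂ − x₁)/(z₂ − z₁) = (0.241 − -4.24)/2.048 = 2.188.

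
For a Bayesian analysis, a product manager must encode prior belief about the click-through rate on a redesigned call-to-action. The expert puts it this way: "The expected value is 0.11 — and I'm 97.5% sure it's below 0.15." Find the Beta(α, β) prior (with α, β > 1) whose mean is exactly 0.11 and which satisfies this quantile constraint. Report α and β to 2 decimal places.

α ≈ 29.53, β ≈ 238.95

With mean 0.11 fixed, write α = 0.11s, β = 0.89s where s = α+β.
Need P(θ < 0.15) = 0.975 under Beta(0.11s, 0.89s). Normal approximation: (q−m)/√(m(1−m)/s) ≈ z_{0.975} = 1.96, so s ≈ 0.11·0.89·(1.96)²/(0.15−0.11)² = 235.0.
At s = 235.0: P(θ<0.15) ≈ 0.967. Adjusting to match 0.975 gives s ≈ 268.49.
So α = 0.11·268.49 ≈ 29.53, β = 0.89·268.49 ≈ 238.95.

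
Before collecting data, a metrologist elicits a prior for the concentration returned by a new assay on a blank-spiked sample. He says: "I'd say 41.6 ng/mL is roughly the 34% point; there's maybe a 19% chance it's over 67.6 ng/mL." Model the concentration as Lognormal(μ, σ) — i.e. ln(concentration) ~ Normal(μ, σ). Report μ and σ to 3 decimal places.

μ ≈ 3.883, σ ≈ 0.376

If T ~ Lognormal(μ,σ) then ln T ~ Normal(μ,σ), so the p-quantile of ln T is μ + z_p·σ.
ln(41.6) = 3.728 and ln(67.6) = 4.214; z_{0.34} = -0.4125, z_{0.81} = 0.8779.
σ = (4.214 − 3.728)/(0.8779 − (-0.4125)) = 0.376.
μ = 3.728 − (-0.4125)·0.376 = 3.883.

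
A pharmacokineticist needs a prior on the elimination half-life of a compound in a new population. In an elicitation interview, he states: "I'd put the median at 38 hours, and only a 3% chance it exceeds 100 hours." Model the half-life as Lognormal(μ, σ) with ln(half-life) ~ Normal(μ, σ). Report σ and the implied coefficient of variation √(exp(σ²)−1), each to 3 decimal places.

σ ≈ 0.514, CV ≈ 0.550

If T ~ Lognormal(μ,σ) then ln T ~ Normal(μ,σ), so the p-quantile of ln T is μ + z_p·σ.
ln(38) = 3.638 and ln(100) = 4.605; z_{0.5} = 0, z_{0.97} = 1.881.
σ = (4.605 − 3.638)/(1.881 − (0)) = 0.514.
μ = 3.638 − (0)·0.514 = 3.638.
CV = √(exp(σ²)−1) = √(exp(0.2647)−1) = 0.550.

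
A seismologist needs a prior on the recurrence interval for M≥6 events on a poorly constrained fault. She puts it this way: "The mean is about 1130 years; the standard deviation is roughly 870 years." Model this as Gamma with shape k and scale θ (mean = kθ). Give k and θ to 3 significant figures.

For Gamma(k, scale θ): mean = kθ, variance = kθ², so CV = 1/√k.
CV = SD/mean = 870/1130 = 0.7699, hence k = 1/CV² = 1.69.
Then θ = mean/k = 1130/1.69 = 670.

k ≈ 1.69, θ ≈ 670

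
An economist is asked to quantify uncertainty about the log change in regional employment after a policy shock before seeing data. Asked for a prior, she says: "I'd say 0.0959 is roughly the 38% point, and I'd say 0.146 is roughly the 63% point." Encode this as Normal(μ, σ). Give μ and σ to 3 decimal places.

μ = 0.120, σ = 0.079

The p-quantile of Normal(μ,σ) is μ + z_p·σ, with z_{0.38} = -0.3055 and z_{0.63} = 0.3319.
Eliminate σ: μ = (z₂·x₁ − z₁·x₂)/(z₂ − z₁) = (0.3319·0.0959 − (-0.3055)·0.146)/0.6373 = 0.120.
Then σ = (x₂ − x₁)/(z₂ − z₁) = (0.146 − 0.0959)/0.6373 = 0.079.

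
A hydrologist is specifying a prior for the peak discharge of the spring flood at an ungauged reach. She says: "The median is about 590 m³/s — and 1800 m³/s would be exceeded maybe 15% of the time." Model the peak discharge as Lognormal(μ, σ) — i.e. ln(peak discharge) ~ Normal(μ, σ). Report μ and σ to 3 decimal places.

If T ~ Lognormal(μ,σ) then ln T ~ Normal(μ,σ), so the p-quantile of ln T is μ + z_p·σ.
ln(590) = 6.38 and ln(1800) = 7.496; z_{0.5} = 0, z_{0.85} = 1.036.
σ = (7.496 − 6.38)/(1.036 − (0)) = 1.076.
μ = 6.38 − (0)·1.076 = 6.380.

μ ≈ 6.380, σ ≈ 1.076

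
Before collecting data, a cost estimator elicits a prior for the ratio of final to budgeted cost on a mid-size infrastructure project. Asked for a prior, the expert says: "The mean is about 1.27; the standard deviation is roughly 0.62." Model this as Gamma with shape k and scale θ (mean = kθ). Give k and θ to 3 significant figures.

k ≈ 4.2, θ ≈ 0.303

For Gamma(k, scale θ): mean = kθ, variance = kθ², so CV = 1/√k.
CV = SD/mean = 0.62/1.27 = 0.4882, hence k = 1/CV² = 4.2.
Then θ = mean/k = 1.27/4.2 = 0.303.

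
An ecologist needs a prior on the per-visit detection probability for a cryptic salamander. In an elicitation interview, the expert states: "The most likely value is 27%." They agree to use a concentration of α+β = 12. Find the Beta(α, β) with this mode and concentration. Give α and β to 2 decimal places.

α = 3.70, β = 8.30

For α,β > 1 the Beta mode is (α−1)/(α+β−2). With α+β = 12, the mode is (α−1)/10.
Set (α−1)/10 = 0.27 → α = 1 + 0.27·10 = 3.70.
β = 12 − α = 8.30.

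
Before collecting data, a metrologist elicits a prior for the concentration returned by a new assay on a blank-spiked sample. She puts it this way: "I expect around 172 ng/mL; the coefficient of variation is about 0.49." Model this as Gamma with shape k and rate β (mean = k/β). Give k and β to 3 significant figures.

k ≈ 4.16, β ≈ 0.0242

For Gamma(k, rate β): mean = k/β, variance = k/β², so CV = 1/√k.
CV = 0.49, hence k = 1/CV² = 4.16.
Then β = k/mean = 4.16/172 = 0.0242.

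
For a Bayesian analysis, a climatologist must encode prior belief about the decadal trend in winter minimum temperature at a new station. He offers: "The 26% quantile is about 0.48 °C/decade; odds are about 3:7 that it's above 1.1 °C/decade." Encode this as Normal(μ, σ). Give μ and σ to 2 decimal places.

The p-quantile of Normal(μ,σ) is μ + z_p·σ, with z_{0.26} = -0.6433 and z_{0.7} = 0.5244.
Eliminate σ: μ = (z₂·x₁ − z₁·x₂)/(z₂ − z₁) = (0.5244·0.48 − (-0.6433)·1.1)/1.168 = 0.82.
Then σ = (x₂ − x₁)/(z₂ − z₁) = (1.1 − 0.48)/1.168 = 0.53.

μ = 0.82, σ = 0.53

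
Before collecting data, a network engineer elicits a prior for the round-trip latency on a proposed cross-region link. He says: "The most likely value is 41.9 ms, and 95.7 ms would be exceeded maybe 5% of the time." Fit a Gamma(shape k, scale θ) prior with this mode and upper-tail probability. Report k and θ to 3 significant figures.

Gamma(k,θ) with k>1 has mode (k−1)θ, so θ = 41.9/(k−1).
Need P(X < 95.7) = 0.95 with θ tied to k this way. Start at k = 2, θ = 41.9: P(X<95.7) ≈ 0.665.
Too low — raise k to concentrate. Iterating converges to k ≈ 5.02.
Then θ = 41.9/(5.02−1) ≈ 10.4.

k ≈ 5.02, θ ≈ 10.4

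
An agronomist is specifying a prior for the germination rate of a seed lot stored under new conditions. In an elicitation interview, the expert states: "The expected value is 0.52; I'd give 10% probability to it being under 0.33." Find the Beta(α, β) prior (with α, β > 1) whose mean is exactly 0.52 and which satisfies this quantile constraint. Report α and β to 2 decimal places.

With mean 0.52 fixed, write α = 0.52s, β = 0.48s where s = α+β.
Need P(θ < 0.33) = 0.1 under Beta(0.52s, 0.48s). Normal approximation: (q−m)/√(m(1−m)/s) ≈ z_{0.1} = -1.28, so s ≈ 0.52·0.48·(-1.28)²/(0.33−0.52)² = 11.4.
At s = 11.4: P(θ<0.33) ≈ 0.097. Adjusting to match 0.1 gives s ≈ 11.10.
So α = 0.52·11.10 ≈ 5.77, β = 0.48·11.10 ≈ 5.33.

α ≈ 5.77, β ≈ 5.33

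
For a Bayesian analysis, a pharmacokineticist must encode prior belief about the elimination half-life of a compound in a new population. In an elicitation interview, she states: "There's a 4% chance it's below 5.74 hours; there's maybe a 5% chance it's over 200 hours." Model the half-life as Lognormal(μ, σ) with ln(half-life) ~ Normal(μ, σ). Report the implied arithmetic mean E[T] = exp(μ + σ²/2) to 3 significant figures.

E[T] ≈ 61.9 hours

If T ~ Lognormal(μ,σ) then ln T ~ Normal(μ,σ), so the p-quantile of ln T is μ + z_p·σ.
ln(5.74) = 1.747 and ln(200) = 5.298; z_{0.04} = -1.751, z_{0.95} = 1.645.
σ = (5.298 − 1.747)/(1.645 − (-1.751)) = 1.046.
μ = 1.747 − (-1.751)·1.046 = 3.578.
E[T] = exp(μ + σ²/2) = exp(3.578 + 0.5468) = 61.9 hours.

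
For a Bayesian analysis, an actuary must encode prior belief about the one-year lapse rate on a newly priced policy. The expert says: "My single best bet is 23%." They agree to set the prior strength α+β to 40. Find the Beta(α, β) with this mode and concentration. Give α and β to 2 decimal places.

α = 9.74, β = 30.26

For α,β > 1 the Beta mode is (α−1)/(α+β−2). With α+β = 40, the mode is (α−1)/38.
Set (α−1)/38 = 0.23 → α = 1 + 0.23·38 = 9.74.
β = 40 − α = 30.26.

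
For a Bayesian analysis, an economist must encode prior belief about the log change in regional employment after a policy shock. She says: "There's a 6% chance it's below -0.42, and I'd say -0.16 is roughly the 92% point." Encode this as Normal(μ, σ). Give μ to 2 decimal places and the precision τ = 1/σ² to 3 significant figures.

μ = -0.28, τ = 130

For Normal(μ,σ), the p-quantile is μ + z_p·σ. Here z_{0.06} = -1.555, z_{0.92} = 1.405.
So -0.42 = μ − 1.555σ and -0.16 = μ + 1.405σ.
Subtracting: σ = (-0.16 − -0.42)/(1.405 − (-1.555)) = 0.09.
Then μ = -0.42 − (-1.555)·0.09 = -0.28.
Precision τ = 1/σ² = 1/0.08784² = 130.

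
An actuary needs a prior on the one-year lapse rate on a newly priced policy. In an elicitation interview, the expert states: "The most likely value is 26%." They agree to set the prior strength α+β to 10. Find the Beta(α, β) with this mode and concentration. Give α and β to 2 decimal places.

α = 3.08, β = 6.92

For α,β > 1 the Beta mode is (α−1)/(α+β−2). With α+β = 10, the mode is (α−1)/8.
Set (α−1)/8 = 0.26 → α = 1 + 0.26·8 = 3.08.
β = 10 − α = 6.92.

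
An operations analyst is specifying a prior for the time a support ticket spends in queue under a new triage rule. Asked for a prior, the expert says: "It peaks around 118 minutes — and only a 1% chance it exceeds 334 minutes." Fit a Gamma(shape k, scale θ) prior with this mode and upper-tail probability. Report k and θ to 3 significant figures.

k ≈ 5.22, θ ≈ 28

Gamma(k,θ) with k>1 has mode (k−1)θ, so θ = 118/(k−1).
Need P(X < 334) = 0.99 with θ tied to k this way. Start at k = 2, θ = 118: P(X<334) ≈ 0.774.
Too low — raise k to concentrate. Iterating converges to k ≈ 5.22.
Then θ = 118/(5.22−1) ≈ 28.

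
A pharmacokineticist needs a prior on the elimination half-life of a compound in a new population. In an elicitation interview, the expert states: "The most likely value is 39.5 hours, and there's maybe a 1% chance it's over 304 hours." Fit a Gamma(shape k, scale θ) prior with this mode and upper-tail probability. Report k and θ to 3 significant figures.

Gamma(k,θ) with k>1 has mode (k−1)θ, so θ = 39.5/(k−1).
Need P(X < 304) = 0.99 with θ tied to k this way. Start at k = 2, θ = 39.5: P(X<304) ≈ 0.996.
Too high — lower k to spread out. Iterating converges to k ≈ 1.82.
Then θ = 39.5/(1.82−1) ≈ 48.3.

k ≈ 1.82, θ ≈ 48.3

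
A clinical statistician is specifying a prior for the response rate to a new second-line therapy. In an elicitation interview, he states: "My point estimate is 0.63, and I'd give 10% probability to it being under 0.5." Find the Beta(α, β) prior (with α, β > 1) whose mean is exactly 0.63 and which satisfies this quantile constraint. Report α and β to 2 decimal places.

α ≈ 14.58, β ≈ 8.56

With mean 0.63 fixed, write α = 0.63s, β = 0.37s where s = α+β.
Need P(θ < 0.5) = 0.1 under Beta(0.63s, 0.37s). Normal approximation: (q−m)/√(m(1−m)/s) ≈ z_{0.1} = -1.28, so s ≈ 0.63·0.37·(-1.28)²/(0.5−0.63)² = 22.7.
At s = 22.7: P(θ<0.5) ≈ 0.102. Adjusting to match 0.1 gives s ≈ 23.14.
So α = 0.63·23.14 ≈ 14.58, β = 0.37·23.14 ≈ 8.56.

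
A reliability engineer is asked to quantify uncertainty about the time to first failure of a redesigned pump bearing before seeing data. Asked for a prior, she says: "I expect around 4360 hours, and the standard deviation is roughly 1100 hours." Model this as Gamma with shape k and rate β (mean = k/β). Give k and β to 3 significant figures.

For Gamma(k, rate β): mean = k/β, variance = k/β², so CV = 1/√k.
CV = SD/mean = 1100/4360 = 0.2523, hence k = 1/CV² = 15.7.
Then β = k/mean = 15.7/4360 = 0.0036.

k ≈ 15.7, β ≈ 0.0036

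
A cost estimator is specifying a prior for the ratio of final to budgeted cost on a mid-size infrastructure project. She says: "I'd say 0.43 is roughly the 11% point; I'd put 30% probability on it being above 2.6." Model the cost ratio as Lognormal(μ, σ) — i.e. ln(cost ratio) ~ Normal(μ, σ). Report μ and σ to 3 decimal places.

If T ~ Lognormal(μ,σ) then ln T ~ Normal(μ,σ), so the p-quantile of ln T is μ + z_p·σ.
ln(0.43) = -0.844 and ln(2.6) = 0.9555; z_{0.11} = -1.227, z_{0.7} = 0.5244.
σ = (0.9555 − -0.844)/(0.5244 − (-1.227)) = 1.028.
μ = -0.844 − (-1.227)·1.028 = 0.417.

μ ≈ 0.417, σ ≈ 1.028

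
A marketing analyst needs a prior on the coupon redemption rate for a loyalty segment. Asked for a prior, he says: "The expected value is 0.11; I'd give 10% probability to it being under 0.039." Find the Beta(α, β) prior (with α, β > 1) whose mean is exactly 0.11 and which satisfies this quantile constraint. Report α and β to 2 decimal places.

With mean 0.11 fixed, write α = 0.11s, β = 0.89s where s = α+β.
Need P(θ < 0.039) = 0.1 under Beta(0.11s, 0.89s). Normal approximation: (q−m)/√(m(1−m)/s) ≈ z_{0.1} = -1.28, so s ≈ 0.11·0.89·(-1.28)²/(0.039−0.11)² = 31.9.
At s = 31.9: P(θ<0.039) ≈ 0.062. Adjusting to match 0.1 gives s ≈ 23.83.
So α = 0.11·23.83 ≈ 2.62, β = 0.89·23.83 ≈ 21.21.

α ≈ 2.62, β ≈ 21.21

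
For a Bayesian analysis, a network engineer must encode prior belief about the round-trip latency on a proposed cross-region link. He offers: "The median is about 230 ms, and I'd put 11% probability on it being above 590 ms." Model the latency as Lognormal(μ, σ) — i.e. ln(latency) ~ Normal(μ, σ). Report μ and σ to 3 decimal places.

μ ≈ 5.438, σ ≈ 0.768

If T ~ Lognormal(μ,σ) then ln T ~ Normal(μ,σ), so the p-quantile of ln T is μ + z_p·σ.
ln(230) = 5.438 and ln(590) = 6.38; z_{0.5} = 0, z_{0.89} = 1.227.
σ = (6.38 − 5.438)/(1.227 − (0)) = 0.768.
μ = 5.438 − (0)·0.768 = 5.438.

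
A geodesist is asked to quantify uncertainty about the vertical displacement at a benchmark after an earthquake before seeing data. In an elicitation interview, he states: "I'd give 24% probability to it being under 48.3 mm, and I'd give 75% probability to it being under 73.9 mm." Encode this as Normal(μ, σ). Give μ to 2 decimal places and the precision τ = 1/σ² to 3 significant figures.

μ = 61.39, τ = 0.00291

The p-quantile of Normal(μ,σ) is μ + z_p·σ, with z_{0.24} = -0.7063 and z_{0.75} = 0.6745.
Eliminate σ: μ = (z₂·x₁ − z₁·x₂)/(z₂ − z₁) = (0.6745·48.3 − (-0.7063)·73.9)/1.381 = 61.39.
Then σ = (x₂ − x₁)/(z₂ − z₁) = (73.9 − 48.3)/1.381 = 18.54.
Precision τ = 1/σ² = 1/18.54² = 0.00291.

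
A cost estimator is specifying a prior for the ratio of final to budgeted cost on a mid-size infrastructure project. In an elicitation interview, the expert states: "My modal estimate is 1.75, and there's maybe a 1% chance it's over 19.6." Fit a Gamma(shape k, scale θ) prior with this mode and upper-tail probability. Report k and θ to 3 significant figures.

k ≈ 1.51, θ ≈ 3.45

Gamma(k,θ) with k>1 has mode (k−1)θ, so θ = 1.75/(k−1).
Need P(X < 19.6) = 0.99 with θ tied to k this way. Start at k = 2, θ = 1.75: P(X<19.6) ≈ 1.000.
Too high — lower k to spread out. Iterating converges to k ≈ 1.51.
Then θ = 1.75/(1.51−1) ≈ 3.45.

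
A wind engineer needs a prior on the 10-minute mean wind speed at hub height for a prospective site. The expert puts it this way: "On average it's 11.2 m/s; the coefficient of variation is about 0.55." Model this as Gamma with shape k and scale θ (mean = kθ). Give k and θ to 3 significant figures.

For Gamma(k, scale θ): mean = kθ, variance = kθ², so CV = 1/√k.
CV = 0.55, hence k = 1/CV² = 3.31.
Then θ = mean/k = 11.2/3.31 = 3.39.

k ≈ 3.31, θ ≈ 3.39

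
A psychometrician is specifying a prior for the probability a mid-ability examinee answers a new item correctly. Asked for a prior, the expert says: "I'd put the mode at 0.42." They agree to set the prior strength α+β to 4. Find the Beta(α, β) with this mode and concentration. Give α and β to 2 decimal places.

α = 1.84, β = 2.16

For α,β > 1 the Beta mode is (α−1)/(α+β−2). With α+β = 4, the mode is (α−1)/2.
Set (α−1)/2 = 0.42 → α = 1 + 0.42·2 = 1.84.
β = 4 − α = 2.16.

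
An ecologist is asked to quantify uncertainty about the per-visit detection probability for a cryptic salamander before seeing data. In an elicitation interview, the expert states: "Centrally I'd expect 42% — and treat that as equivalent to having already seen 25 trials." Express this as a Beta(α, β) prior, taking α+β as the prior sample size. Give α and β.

Under the effective-sample-size interpretation, Beta(α, β) has prior mean α/(α+β) and prior sample size α+β.
So α+β = 25 and α/(α+β) = 0.42, giving α = 0.42·25 = 10.5 and β = 25 − 10.5 = 14.5.

α = 10.5, β = 14.5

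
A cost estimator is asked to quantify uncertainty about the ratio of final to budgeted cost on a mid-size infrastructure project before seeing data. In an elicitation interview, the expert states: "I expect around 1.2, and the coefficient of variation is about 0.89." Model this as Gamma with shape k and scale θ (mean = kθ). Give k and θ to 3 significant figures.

k ≈ 1.26, θ ≈ 0.951

For Gamma(k, scale θ): mean = kθ, variance = kθ², so CV = 1/√k.
CV = 0.89, hence k = 1/CV² = 1.26.
Then θ = mean/k = 1.2/1.26 = 0.951.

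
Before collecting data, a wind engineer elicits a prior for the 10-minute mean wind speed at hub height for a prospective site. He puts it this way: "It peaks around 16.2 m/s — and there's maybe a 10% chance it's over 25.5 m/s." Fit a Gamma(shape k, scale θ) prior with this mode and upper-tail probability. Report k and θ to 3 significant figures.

Gamma(k,θ) with k>1 has mode (k−1)θ, so θ = 16.2/(k−1).
Need P(X < 25.5) = 0.9 with θ tied to k this way. Start at k = 2, θ = 16.2: P(X<25.5) ≈ 0.467.
Too low — raise k to concentrate. Iterating converges to k ≈ 10.1.
Then θ = 16.2/(10.1−1) ≈ 1.78.

k ≈ 10.1, θ ≈ 1.78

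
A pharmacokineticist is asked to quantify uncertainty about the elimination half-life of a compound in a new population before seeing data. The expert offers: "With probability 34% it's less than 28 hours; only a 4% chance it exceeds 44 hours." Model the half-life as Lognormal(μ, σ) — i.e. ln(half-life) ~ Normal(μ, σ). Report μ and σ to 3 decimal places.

μ ≈ 3.418, σ ≈ 0.209

If T ~ Lognormal(μ,σ) then ln T ~ Normal(μ,σ), so the p-quantile of ln T is μ + z_p·σ.
ln(28) = 3.332 and ln(44) = 3.784; z_{0.34} = -0.4125, z_{0.96} = 1.751.
σ = (3.784 − 3.332)/(1.751 − (-0.4125)) = 0.209.
μ = 3.332 − (-0.4125)·0.209 = 3.418.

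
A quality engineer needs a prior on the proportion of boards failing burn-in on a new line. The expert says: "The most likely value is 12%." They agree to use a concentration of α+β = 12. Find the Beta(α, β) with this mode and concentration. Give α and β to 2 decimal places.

For α,β > 1 the Beta mode is (α−1)/(α+β−2). With α+β = 12, the mode is (α−1)/10.
Set (α−1)/10 = 0.12 → α = 1 + 0.12·10 = 2.20.
β = 12 − α = 9.80.

α = 2.20, β = 9.80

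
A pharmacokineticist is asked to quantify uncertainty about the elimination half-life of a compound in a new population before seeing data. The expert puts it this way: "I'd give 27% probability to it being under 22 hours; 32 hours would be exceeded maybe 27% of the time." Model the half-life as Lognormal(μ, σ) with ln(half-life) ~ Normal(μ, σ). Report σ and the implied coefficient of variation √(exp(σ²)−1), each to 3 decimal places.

σ ≈ 0.306, CV ≈ 0.313

If T ~ Lognormal(μ,σ) then ln T ~ Normal(μ,σ), so the p-quantile of ln T is μ + z_p·σ.
ln(22) = 3.091 and ln(32) = 3.466; z_{0.27} = -0.6128, z_{0.73} = 0.6128.
σ = (3.466 − 3.091)/(0.6128 − (-0.6128)) = 0.306.
μ = 3.091 − (-0.6128)·0.306 = 3.278.
CV = √(exp(σ²)−1) = √(exp(0.0935)−1) = 0.313.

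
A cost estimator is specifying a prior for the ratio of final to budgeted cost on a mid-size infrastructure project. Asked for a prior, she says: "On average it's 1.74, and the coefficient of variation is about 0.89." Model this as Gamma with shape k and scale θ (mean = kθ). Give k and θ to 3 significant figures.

For Gamma(k, scale θ): mean = kθ, variance = kθ², so CV = 1/√k.
CV = 0.89, hence k = 1/CV² = 1.26.
Then θ = mean/k = 1.74/1.26 = 1.38.

k ≈ 1.26, θ ≈ 1.38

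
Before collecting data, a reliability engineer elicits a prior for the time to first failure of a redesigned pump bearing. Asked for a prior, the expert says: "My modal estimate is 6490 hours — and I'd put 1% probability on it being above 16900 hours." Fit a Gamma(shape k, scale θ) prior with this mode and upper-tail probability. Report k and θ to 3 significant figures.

k ≈ 6.08, θ ≈ 1280

Gamma(k,θ) with k>1 has mode (k−1)θ, so θ = 6490/(k−1).
Need P(X < 16900) = 0.99 with θ tied to k this way. Start at k = 2, θ = 6490: P(X<16900) ≈ 0.733.
Too low — raise k to concentrate. Iterating converges to k ≈ 6.08.
Then θ = 6490/(6.08−1) ≈ 1280.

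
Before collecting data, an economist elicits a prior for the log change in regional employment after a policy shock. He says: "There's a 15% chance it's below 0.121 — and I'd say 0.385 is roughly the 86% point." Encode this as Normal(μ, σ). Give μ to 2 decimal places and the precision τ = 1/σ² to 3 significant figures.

μ = 0.25, τ = 64.3

The p-quantile of Normal(μ,σ) is μ + z_p·σ, with z_{0.15} = -1.036 and z_{0.86} = 1.08.
Eliminate σ: μ = (z₂·x₁ − z₁·x₂)/(z₂ − z₁) = (1.08·0.121 − (-1.036)·0.385)/2.117 = 0.25.
Then σ = (x₂ − x₁)/(z₂ − z₁) = (0.385 − 0.121)/2.117 = 0.12.
Precision τ = 1/σ² = 1/0.1247² = 64.3.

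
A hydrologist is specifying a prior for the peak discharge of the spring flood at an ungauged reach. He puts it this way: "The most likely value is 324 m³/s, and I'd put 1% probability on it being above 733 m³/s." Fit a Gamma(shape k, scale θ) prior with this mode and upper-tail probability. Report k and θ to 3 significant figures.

Gamma(k,θ) with k>1 has mode (k−1)θ, so θ = 324/(k−1).
Need P(X < 733) = 0.99 with θ tied to k this way. Start at k = 2, θ = 324: P(X<733) ≈ 0.660.
Too low — raise k to concentrate. Iterating converges to k ≈ 8.19.
Then θ = 324/(8.19−1) ≈ 45.

k ≈ 8.19, θ ≈ 45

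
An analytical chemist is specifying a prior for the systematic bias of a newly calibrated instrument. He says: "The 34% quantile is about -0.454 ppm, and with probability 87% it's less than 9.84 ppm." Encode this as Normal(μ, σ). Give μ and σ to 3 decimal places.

μ = 2.305, σ = 6.689

The p-quantile of Normal(μ,σ) is μ + z_p·σ, with z_{0.34} = -0.4125 and z_{0.87} = 1.126.
Eliminate σ: μ = (z₂·x₁ − z₁·x₂)/(z₂ − z₁) = (1.126·-0.454 − (-0.4125)·9.84)/1.539 = 2.305.
Then σ = (x₂ − x₁)/(z₂ − z₁) = (9.84 − -0.454)/1.539 = 6.689.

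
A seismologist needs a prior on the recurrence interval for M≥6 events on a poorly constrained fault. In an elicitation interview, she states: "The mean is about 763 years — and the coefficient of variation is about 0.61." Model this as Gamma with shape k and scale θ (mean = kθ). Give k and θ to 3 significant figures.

k ≈ 2.69, θ ≈ 284

For Gamma(k, scale θ): mean = kθ, variance = kθ², so CV = 1/√k.
CV = 0.61, hence k = 1/CV² = 2.69.
Then θ = mean/k = 763/2.69 = 284.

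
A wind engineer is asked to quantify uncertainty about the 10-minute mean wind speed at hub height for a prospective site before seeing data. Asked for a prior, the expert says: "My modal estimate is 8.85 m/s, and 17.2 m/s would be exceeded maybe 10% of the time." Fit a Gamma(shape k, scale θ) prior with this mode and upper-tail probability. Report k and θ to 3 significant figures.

k ≈ 5.34, θ ≈ 2.04

Gamma(k,θ) with k>1 has mode (k−1)θ, so θ = 8.85/(k−1).
Need P(X < 17.2) = 0.9 with θ tied to k this way. Start at k = 2, θ = 8.85: P(X<17.2) ≈ 0.578.
Too low — raise k to concentrate. Iterating converges to k ≈ 5.34.
Then θ = 8.85/(5.34−1) ≈ 2.04.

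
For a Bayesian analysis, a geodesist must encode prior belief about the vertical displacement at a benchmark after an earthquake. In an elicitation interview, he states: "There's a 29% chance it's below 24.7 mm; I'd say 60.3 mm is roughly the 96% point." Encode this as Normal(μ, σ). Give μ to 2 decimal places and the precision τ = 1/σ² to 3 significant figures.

μ = 33.25, τ = 0.00419

For Normal(μ,σ), the p-quantile is μ + z_p·σ. Here z_{0.29} = -0.5534, z_{0.96} = 1.751.
So 24.7 = μ − 0.5534σ and 60.3 = μ + 1.751σ.
Subtracting: σ = (60.3 − 24.7)/(1.751 − (-0.5534)) = 15.45.
Then μ = 24.7 − (-0.5534)·15.45 = 33.25.
Precision τ = 1/σ² = 1/15.45² = 0.00419.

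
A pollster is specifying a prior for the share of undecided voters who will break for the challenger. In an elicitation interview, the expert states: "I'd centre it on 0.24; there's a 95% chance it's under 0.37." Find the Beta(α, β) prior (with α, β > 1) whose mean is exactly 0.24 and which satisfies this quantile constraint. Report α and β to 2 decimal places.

α ≈ 7.82, β ≈ 24.76

With mean 0.24 fixed, write α = 0.24s, β = 0.76s where s = α+β.
Need P(θ < 0.37) = 0.95 under Beta(0.24s, 0.76s). Normal approximation: (q−m)/√(m(1−m)/s) ≈ z_{0.95} = 1.64, so s ≈ 0.24·0.76·(1.64)²/(0.37−0.24)² = 29.2.
At s = 29.2: P(θ<0.37) ≈ 0.941. Adjusting to match 0.95 gives s ≈ 32.58.
So α = 0.24·32.58 ≈ 7.82, β = 0.76·32.58 ≈ 24.76.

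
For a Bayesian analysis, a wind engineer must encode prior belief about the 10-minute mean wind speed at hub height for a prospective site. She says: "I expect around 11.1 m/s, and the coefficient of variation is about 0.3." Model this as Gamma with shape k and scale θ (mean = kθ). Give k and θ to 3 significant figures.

k ≈ 11.1, θ ≈ 0.999

For Gamma(k, scale θ): mean = kθ, variance = kθ², so CV = 1/√k.
CV = 0.3, hence k = 1/CV² = 11.1.
Then θ = mean/k = 11.1/11.1 = 0.999.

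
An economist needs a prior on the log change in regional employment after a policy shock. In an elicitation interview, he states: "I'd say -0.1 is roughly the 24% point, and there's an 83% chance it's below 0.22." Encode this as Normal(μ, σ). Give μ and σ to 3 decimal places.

μ = 0.036, σ = 0.193

The p-quantile of Normal(μ,σ) is μ + z_p·σ, with z_{0.24} = -0.7063 and z_{0.83} = 0.9542.
Eliminate σ: μ = (z₂·x₁ − z₁·x₂)/(z₂ − z₁) = (0.9542·-0.1 − (-0.7063)·0.22)/1.66 = 0.036.
Then σ = (x₂ − x₁)/(z₂ − z₁) = (0.22 − -0.1)/1.66 = 0.193.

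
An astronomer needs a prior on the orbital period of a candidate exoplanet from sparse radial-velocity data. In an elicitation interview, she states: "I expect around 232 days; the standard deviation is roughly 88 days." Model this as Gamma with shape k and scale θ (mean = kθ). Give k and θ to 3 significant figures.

k ≈ 6.95, θ ≈ 33.4

For Gamma(k, scale θ): mean = kθ, variance = kθ², so CV = 1/√k.
CV = SD/mean = 88/232 = 0.3793, hence k = 1/CV² = 6.95.
Then θ = mean/k = 232/6.95 = 33.4.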